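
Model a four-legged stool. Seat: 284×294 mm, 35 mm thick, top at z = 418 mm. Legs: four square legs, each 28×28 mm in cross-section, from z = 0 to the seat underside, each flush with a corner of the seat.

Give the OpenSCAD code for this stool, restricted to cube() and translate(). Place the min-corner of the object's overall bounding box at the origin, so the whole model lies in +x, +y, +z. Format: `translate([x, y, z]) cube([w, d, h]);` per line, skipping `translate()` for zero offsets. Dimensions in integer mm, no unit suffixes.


translate([0, 0, 383]) cube([284, 294, 35]);
cube([28, 28, 383]);
translate([256, 0, 0]) cube([28, 28, 383]);
translate([0, 266, 0]) cube([28, 28, 383]);
translate([256, 266, 0]) cube([28, 28, 383]);


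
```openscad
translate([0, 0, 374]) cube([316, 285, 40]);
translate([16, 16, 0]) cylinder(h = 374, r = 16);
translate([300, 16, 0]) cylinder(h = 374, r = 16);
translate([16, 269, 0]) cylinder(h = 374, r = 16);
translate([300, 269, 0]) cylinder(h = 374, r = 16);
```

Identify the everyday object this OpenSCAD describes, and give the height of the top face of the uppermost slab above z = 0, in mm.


A stool. The seat height is 414 mm.

A 316×285×40 slab at z = 374 on four corner cylinders — a stool. The seat top is 374 + 40 = 414 mm.


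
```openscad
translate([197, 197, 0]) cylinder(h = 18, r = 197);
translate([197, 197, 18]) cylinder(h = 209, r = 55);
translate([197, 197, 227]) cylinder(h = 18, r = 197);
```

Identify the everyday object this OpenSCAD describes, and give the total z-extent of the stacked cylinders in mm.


A spool. The overall height is 245 mm.

Three coaxial cylinders, large–small–large — a spool. Two 18 mm flanges and a 209 mm core give 18 + 209 + 18 = 245 mm.


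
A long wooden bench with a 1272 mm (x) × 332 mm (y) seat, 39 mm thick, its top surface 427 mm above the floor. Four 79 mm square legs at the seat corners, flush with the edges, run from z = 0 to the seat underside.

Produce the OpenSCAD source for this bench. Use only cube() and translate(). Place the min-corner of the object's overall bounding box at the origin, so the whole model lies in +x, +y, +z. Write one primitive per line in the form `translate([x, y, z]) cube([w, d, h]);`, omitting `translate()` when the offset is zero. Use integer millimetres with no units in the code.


translate([0, 0, 388]) cube([1272, 332, 39]);
cube([79, 79, 388]);
translate([0, 253, 0]) cube([79, 79, 388]);
translate([1193, 0, 0]) cube([79, 79, 388]);
translate([1193, 253, 0]) cube([79, 79, 388]);


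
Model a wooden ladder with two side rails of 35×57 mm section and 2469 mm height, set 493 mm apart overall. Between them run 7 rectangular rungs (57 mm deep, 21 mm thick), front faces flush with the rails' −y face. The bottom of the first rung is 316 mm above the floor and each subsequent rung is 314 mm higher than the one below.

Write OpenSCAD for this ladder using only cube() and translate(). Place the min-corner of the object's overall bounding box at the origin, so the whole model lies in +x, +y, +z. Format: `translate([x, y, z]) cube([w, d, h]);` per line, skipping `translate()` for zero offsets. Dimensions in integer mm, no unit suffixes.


cube([35, 57, 2469]);
translate([458, 0, 0]) cube([35, 57, 2469]);
translate([35, 0, 316]) cube([423, 57, 21]);
translate([35, 0, 630]) cube([423, 57, 21]);
translate([35, 0, 944]) cube([423, 57, 21]);
translate([35, 0, 1258]) cube([423, 57, 21]);
translate([35, 0, 1572]) cube([423, 57, 21]);
translate([35, 0, 1886]) cube([423, 57, 21]);
translate([35, 0, 2200]) cube([423, 57, 21]);


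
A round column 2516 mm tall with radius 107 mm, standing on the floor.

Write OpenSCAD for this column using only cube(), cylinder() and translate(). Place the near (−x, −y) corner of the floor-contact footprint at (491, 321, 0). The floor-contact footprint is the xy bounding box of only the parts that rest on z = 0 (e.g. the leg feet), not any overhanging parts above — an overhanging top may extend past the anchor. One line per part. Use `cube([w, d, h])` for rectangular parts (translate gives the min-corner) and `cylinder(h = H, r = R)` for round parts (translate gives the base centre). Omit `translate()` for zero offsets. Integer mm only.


translate([598, 428, 0]) cylinder(h = 2516, r = 107);


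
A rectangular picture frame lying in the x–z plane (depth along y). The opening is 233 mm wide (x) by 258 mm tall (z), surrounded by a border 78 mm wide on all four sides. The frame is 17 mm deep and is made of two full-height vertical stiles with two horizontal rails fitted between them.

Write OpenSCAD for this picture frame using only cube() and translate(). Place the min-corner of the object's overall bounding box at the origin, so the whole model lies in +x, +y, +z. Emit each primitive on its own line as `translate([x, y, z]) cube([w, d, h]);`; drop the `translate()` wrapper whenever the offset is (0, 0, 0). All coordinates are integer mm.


cube([78, 17, 414]);
translate([311, 0, 0]) cube([78, 17, 414]);
translate([78, 0, 0]) cube([233, 17, 78]);
translate([78, 0, 336]) cube([233, 17, 78]);


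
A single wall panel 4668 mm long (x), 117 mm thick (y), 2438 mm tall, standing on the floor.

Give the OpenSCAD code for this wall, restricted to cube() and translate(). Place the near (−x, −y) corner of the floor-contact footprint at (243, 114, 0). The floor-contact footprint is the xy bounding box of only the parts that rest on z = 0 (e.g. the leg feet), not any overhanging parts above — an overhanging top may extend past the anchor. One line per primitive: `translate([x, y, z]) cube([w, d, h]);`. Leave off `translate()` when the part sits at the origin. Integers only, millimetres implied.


translate([243, 114, 0]) cube([4668, 117, 2438]);


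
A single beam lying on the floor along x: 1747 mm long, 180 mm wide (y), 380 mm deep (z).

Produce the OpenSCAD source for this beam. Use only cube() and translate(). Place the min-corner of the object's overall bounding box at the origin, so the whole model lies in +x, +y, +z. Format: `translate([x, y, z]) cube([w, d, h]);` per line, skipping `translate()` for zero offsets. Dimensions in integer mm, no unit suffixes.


cube([1747, 180, 380]);


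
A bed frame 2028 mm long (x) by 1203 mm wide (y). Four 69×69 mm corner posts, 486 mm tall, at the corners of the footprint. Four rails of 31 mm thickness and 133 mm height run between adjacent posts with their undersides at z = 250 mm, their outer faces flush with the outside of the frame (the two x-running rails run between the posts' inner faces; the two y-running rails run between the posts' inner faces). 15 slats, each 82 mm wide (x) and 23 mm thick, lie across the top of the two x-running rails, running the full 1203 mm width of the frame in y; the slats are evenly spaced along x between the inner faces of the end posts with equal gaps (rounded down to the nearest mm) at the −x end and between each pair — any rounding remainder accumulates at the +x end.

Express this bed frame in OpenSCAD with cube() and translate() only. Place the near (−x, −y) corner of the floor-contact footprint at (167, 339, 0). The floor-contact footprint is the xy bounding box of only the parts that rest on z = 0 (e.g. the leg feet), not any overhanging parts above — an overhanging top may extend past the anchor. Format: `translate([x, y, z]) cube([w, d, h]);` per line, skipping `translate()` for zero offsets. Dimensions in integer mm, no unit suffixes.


translate([167, 339, 0]) cube([69, 69, 486]);
translate([167, 1473, 0]) cube([69, 69, 486]);
translate([2126, 339, 0]) cube([69, 69, 486]);
translate([2126, 1473, 0]) cube([69, 69, 486]);
translate([236, 339, 250]) cube([1890, 31, 133]);
translate([236, 1511, 250]) cube([1890, 31, 133]);
translate([167, 408, 250]) cube([31, 1065, 133]);
translate([2164, 408, 250]) cube([31, 1065, 133]);
translate([277, 339, 383]) cube([82, 1203, 23]);
translate([400, 339, 383]) cube([82, 1203, 23]);
translate([523, 339, 383]) cube([82, 1203, 23]);
translate([646, 339, 383]) cube([82, 1203, 23]);
translate([769, 339, 383]) cube([82, 1203, 23]);
translate([892, 339, 383]) cube([82, 1203, 23]);
translate([1015, 339, 383]) cube([82, 1203, 23]);
translate([1138, 339, 383]) cube([82, 1203, 23]);
translate([1261, 339, 383]) cube([82, 1203, 23]);
translate([1384, 339, 383]) cube([82, 1203, 23]);
translate([1507, 339, 383]) cube([82, 1203, 23]);
translate([1630, 339, 383]) cube([82, 1203, 23]);
translate([1753, 339, 383]) cube([82, 1203, 23]);
translate([1876, 339, 383]) cube([82, 1203, 23]);
translate([1999, 339, 383]) cube([82, 1203, 23]);


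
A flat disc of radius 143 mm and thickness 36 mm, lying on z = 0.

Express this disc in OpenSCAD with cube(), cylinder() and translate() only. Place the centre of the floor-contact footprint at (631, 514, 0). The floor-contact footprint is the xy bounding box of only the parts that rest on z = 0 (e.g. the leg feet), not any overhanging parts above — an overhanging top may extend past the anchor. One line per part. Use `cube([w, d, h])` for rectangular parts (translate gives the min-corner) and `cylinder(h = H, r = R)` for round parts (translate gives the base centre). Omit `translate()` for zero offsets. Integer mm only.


translate([631, 514, 0]) cylinder(h = 36, r = 143);


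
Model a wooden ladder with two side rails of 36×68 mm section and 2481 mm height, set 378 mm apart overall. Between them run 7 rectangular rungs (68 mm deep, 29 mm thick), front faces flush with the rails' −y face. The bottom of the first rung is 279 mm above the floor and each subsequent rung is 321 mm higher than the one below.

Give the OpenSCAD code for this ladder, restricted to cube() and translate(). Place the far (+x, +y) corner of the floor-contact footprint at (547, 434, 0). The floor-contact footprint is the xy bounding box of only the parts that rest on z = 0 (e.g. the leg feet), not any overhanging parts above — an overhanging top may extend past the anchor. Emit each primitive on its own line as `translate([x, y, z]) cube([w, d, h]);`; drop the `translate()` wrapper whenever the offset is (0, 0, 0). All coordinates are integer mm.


translate([169, 366, 0]) cube([36, 68, 2481]);
translate([511, 366, 0]) cube([36, 68, 2481]);
translate([205, 366, 279]) cube([306, 68, 29]);
translate([205, 366, 600]) cube([306, 68, 29]);
translate([205, 366, 921]) cube([306, 68, 29]);
translate([205, 366, 1242]) cube([306, 68, 29]);
translate([205, 366, 1563]) cube([306, 68, 29]);
translate([205, 366, 1884]) cube([306, 68, 29]);
translate([205, 366, 2205]) cube([306, 68, 29]);


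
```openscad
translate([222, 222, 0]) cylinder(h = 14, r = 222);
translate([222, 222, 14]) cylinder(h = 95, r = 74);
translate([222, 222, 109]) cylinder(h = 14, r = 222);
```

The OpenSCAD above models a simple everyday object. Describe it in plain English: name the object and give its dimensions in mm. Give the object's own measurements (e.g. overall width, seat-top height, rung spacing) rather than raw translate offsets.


A spool: two coaxial disc flanges of radius 222 mm and thickness 14 mm, joined by a core cylinder of radius 74 mm and height 95 mm. The lower flange rests on z = 0 and the three cylinders share a vertical axis.


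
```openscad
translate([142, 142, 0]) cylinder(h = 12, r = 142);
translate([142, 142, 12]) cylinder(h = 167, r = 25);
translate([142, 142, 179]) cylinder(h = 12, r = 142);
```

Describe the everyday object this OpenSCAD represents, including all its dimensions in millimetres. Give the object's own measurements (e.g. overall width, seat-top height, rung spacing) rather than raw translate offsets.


A spool: two coaxial disc flanges of radius 142 mm and thickness 12 mm, joined by a core cylinder of radius 25 mm and height 167 mm. The lower flange rests on z = 0 and the three cylinders share a vertical axis.


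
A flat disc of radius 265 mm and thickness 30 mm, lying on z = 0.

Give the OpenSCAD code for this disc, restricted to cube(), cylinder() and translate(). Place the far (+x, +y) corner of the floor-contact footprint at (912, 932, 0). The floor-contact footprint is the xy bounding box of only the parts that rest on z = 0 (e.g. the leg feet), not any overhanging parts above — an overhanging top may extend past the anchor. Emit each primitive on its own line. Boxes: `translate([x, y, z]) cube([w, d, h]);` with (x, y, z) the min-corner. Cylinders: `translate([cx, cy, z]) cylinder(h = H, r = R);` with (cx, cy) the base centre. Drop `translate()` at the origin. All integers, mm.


translate([647, 667, 0]) cylinder(h = 30, r = 265);


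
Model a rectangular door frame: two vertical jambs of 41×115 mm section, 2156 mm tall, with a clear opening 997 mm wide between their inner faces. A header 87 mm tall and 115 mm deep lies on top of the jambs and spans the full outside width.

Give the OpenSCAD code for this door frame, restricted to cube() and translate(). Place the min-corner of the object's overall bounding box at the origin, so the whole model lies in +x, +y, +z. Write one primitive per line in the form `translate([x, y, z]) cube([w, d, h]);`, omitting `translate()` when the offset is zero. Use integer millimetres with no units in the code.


cube([41, 115, 2156]);
translate([1038, 0, 0]) cube([41, 115, 2156]);
translate([0, 0, 2156]) cube([1079, 115, 87]);


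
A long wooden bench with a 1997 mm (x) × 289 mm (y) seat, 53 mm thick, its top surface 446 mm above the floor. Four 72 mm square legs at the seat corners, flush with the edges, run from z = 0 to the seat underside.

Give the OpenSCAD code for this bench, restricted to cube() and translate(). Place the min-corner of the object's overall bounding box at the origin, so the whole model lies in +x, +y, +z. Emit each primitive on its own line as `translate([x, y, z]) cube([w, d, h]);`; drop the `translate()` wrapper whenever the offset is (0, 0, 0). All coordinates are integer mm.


translate([0, 0, 393]) cube([1997, 289, 53]);
cube([72, 72, 393]);
translate([0, 217, 0]) cube([72, 72, 393]);
translate([1925, 0, 0]) cube([72, 72, 393]);
translate([1925, 217, 0]) cube([72, 72, 393]);


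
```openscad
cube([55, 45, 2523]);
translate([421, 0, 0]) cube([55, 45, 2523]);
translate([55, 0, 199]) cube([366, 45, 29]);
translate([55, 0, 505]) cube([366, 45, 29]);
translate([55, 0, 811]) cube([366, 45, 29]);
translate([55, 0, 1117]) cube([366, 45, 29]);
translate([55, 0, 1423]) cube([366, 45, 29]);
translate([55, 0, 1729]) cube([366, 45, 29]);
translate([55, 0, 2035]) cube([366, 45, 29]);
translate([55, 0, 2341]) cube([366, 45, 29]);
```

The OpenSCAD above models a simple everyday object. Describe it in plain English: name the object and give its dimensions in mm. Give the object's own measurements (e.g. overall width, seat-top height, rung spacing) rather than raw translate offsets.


A straight ladder. Two 55×45 mm vertical rails, 2523 mm tall, stand 476 mm apart (outside-to-outside) with their front faces coplanar on the −y side. 8 rungs, each 45 mm deep and 29 mm tall, span between the inner faces of the rails, front faces flush with the rails. The lowest rung's underside is at z = 199 mm and rungs are spaced 306 mm apart (underside to underside).


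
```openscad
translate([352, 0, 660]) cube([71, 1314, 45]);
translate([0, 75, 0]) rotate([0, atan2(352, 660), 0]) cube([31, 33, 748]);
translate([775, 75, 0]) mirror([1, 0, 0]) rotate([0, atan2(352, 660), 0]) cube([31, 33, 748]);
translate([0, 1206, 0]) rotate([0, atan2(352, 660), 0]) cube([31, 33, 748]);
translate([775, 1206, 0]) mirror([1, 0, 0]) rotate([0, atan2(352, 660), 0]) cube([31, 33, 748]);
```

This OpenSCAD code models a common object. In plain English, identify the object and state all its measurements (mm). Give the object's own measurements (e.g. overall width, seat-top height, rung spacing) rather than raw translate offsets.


A sawhorse. A 71×1314×45 mm beam (x, y, z) sits on two A-frame leg pairs. Each pair is two raked legs of 31×33 mm section (33 mm along y) splaying symmetrically in x. Each leg rises 660 mm vertically over 352 mm of horizontal reach and is 748 mm long along its own axis. Every leg's outer bottom edge rests on the floor and its outer top edge meets a bottom edge of the beam — the left legs (tilting toward +x) meet the beam's −x bottom edge, the right legs (their mirror images, tilting toward −x) meet its +x bottom edge — so the leg tops tuck under the beam, the beam's underside is 660 mm above the floor, and the feet are 775 mm apart outside-to-outside with the beam centred between them. The two leg pairs are set in 75 mm from either end of the beam.


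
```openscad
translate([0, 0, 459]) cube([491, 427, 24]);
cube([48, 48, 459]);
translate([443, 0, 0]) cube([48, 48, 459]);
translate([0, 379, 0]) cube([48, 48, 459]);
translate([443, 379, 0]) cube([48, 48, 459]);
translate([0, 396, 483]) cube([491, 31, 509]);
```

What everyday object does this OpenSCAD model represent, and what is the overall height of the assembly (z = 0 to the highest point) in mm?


A chair. The overall height is 992 mm.

A slab on four corner posts with a tall panel at the back — a chair. The seat slab sits at z = 459 with thickness 24, and the 509 mm backrest starts at the seat top, so the overall height is 459 + 24 + 509 = 992 mm.


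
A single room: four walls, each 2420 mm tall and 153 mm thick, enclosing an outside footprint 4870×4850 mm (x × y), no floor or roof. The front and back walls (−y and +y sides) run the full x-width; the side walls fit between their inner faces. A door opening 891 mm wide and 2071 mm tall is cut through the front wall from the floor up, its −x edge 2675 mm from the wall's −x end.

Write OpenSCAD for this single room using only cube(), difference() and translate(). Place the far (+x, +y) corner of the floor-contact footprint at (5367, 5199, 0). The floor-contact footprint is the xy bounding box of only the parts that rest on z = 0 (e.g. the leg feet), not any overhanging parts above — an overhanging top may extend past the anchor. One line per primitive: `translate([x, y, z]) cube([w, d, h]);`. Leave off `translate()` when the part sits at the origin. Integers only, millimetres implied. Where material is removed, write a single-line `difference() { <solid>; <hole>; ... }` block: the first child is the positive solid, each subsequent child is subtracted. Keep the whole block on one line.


difference() { translate([497, 349, 0]) cube([4870, 153, 2420]); translate([3172, 349, 0]) cube([891, 153, 2071]); }
translate([497, 5046, 0]) cube([4870, 153, 2420]);
translate([497, 502, 0]) cube([153, 4544, 2420]);
translate([5214, 502, 0]) cube([153, 4544, 2420]);


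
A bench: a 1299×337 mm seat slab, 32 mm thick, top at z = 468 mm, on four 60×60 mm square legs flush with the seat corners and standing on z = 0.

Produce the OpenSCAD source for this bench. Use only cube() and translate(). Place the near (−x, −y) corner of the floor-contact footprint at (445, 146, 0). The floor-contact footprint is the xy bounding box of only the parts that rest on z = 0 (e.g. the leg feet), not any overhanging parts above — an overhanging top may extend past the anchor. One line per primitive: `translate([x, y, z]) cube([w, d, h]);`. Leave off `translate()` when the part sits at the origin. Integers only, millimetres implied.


// leg_h = 468 − 32 = 436
translate([445, 146, 436]) cube([1299, 337, 32]);
translate([445, 146, 0]) cube([60, 60, 436]);
translate([445, 423, 0]) cube([60, 60, 436]);
translate([1684, 146, 0]) cube([60, 60, 436]);
translate([1684, 423, 0]) cube([60, 60, 436]);


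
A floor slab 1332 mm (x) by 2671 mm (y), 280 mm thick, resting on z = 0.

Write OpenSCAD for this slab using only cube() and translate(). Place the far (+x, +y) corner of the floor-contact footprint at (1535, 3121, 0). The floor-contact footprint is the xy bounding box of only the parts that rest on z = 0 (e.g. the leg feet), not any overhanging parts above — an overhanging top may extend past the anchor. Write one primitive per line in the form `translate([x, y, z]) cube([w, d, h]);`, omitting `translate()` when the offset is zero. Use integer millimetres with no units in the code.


translate([203, 450, 0]) cube([1332, 2671, 280]);


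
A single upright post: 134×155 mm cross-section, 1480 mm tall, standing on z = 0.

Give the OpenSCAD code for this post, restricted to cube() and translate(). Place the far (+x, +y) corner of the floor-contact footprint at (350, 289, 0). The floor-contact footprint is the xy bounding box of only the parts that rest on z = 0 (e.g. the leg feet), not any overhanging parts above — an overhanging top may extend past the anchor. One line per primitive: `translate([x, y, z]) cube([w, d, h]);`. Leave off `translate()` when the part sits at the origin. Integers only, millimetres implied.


translate([216, 134, 0]) cube([134, 155, 1480]);


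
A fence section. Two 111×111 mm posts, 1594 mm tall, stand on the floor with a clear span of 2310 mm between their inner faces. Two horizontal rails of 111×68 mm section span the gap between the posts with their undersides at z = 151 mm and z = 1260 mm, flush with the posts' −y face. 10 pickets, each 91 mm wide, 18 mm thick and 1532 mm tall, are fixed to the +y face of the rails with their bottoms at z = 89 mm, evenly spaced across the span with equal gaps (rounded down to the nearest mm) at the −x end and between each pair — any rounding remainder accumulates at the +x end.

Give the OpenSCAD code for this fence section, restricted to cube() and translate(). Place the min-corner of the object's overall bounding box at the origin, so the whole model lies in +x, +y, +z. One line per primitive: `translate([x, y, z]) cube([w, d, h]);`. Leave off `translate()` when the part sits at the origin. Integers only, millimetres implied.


cube([111, 111, 1594]);
translate([2421, 0, 0]) cube([111, 111, 1594]);
translate([111, 0, 151]) cube([2310, 111, 68]);
translate([111, 0, 1260]) cube([2310, 111, 68]);
translate([238, 111, 89]) cube([91, 18, 1532]);
translate([456, 111, 89]) cube([91, 18, 1532]);
translate([674, 111, 89]) cube([91, 18, 1532]);
translate([892, 111, 89]) cube([91, 18, 1532]);
translate([1110, 111, 89]) cube([91, 18, 1532]);
translate([1328, 111, 89]) cube([91, 18, 1532]);
translate([1546, 111, 89]) cube([91, 18, 1532]);
translate([1764, 111, 89]) cube([91, 18, 1532]);
translate([1982, 111, 89]) cube([91, 18, 1532]);
translate([2200, 111, 89]) cube([91, 18, 1532]);


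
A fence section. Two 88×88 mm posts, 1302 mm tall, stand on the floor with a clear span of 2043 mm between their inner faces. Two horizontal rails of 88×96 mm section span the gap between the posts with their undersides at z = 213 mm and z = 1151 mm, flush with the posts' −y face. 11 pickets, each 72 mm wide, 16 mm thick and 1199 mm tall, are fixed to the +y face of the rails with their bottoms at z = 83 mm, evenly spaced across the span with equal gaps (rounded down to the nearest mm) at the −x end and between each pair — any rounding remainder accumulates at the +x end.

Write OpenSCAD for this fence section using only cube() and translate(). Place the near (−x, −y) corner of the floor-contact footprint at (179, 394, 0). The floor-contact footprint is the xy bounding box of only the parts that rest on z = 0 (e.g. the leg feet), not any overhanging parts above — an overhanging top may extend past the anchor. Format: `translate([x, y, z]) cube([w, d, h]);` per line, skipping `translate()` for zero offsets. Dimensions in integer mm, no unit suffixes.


translate([179, 394, 0]) cube([88, 88, 1302]);
translate([2310, 394, 0]) cube([88, 88, 1302]);
translate([267, 394, 213]) cube([2043, 88, 96]);
translate([267, 394, 1151]) cube([2043, 88, 96]);
translate([371, 482, 83]) cube([72, 16, 1199]);
translate([547, 482, 83]) cube([72, 16, 1199]);
translate([723, 482, 83]) cube([72, 16, 1199]);
translate([899, 482, 83]) cube([72, 16, 1199]);
translate([1075, 482, 83]) cube([72, 16, 1199]);
translate([1251, 482, 83]) cube([72, 16, 1199]);
translate([1427, 482, 83]) cube([72, 16, 1199]);
translate([1603, 482, 83]) cube([72, 16, 1199]);
translate([1779, 482, 83]) cube([72, 16, 1199]);
translate([1955, 482, 83]) cube([72, 16, 1199]);
translate([2131, 482, 83]) cube([72, 16, 1199]);


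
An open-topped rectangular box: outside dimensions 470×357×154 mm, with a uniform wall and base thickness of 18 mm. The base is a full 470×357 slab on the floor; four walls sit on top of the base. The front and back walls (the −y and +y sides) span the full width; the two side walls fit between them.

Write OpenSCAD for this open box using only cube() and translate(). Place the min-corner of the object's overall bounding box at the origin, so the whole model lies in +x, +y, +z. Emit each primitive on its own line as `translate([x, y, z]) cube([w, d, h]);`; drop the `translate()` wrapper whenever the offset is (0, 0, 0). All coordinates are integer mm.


cube([470, 357, 18]);
translate([0, 0, 18]) cube([470, 18, 136]);
translate([0, 339, 18]) cube([470, 18, 136]);
translate([0, 18, 18]) cube([18, 321, 136]);
translate([452, 18, 18]) cube([18, 321, 136]);


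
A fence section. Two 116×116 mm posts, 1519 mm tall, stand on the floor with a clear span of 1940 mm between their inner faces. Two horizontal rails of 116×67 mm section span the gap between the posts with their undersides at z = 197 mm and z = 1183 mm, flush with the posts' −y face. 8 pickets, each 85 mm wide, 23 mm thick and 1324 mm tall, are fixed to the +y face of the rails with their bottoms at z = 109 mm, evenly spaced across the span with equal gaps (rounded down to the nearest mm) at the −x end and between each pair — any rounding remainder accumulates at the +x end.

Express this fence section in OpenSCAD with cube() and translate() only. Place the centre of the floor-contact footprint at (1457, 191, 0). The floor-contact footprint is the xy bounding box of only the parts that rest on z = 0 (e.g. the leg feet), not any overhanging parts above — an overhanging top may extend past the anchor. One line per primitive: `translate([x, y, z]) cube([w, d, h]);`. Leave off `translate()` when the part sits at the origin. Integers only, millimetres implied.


translate([371, 133, 0]) cube([116, 116, 1519]);
translate([2427, 133, 0]) cube([116, 116, 1519]);
translate([487, 133, 197]) cube([1940, 116, 67]);
translate([487, 133, 1183]) cube([1940, 116, 67]);
translate([627, 249, 109]) cube([85, 23, 1324]);
translate([852, 249, 109]) cube([85, 23, 1324]);
translate([1077, 249, 109]) cube([85, 23, 1324]);
translate([1302, 249, 109]) cube([85, 23, 1324]);
translate([1527, 249, 109]) cube([85, 23, 1324]);
translate([1752, 249, 109]) cube([85, 23, 1324]);
translate([1977, 249, 109]) cube([85, 23, 1324]);
translate([2202, 249, 109]) cube([85, 23, 1324]);


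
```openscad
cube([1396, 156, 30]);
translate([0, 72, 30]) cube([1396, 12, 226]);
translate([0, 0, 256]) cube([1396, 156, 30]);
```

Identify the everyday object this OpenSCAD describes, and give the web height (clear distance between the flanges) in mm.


An I-beam. The web height is 226 mm.

Two wide flanges with a thin centred web — an I-beam. Overall 286 mm minus two 30 mm flanges gives a web of 286 − 2·30 = 226 mm.


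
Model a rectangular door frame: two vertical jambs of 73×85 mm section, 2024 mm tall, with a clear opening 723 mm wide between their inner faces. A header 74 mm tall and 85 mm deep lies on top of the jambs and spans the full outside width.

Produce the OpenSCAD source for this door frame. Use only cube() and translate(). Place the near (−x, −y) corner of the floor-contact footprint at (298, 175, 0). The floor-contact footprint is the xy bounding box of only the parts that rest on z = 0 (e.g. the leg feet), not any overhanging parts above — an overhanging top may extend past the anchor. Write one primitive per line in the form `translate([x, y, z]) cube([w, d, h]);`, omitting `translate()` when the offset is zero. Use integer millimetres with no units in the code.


translate([298, 175, 0]) cube([73, 85, 2024]);
translate([1094, 175, 0]) cube([73, 85, 2024]);
translate([298, 175, 2024]) cube([869, 85, 74]);


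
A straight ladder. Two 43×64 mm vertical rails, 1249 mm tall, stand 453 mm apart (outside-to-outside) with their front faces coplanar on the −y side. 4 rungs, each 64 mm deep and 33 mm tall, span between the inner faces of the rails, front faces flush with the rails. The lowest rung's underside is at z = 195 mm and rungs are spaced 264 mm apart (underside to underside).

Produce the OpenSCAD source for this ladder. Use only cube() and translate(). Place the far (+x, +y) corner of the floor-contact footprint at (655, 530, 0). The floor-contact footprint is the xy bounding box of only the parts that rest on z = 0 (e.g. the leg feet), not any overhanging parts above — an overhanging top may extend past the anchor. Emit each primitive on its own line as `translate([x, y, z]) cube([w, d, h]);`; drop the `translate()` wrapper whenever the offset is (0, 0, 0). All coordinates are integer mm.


translate([202, 466, 0]) cube([43, 64, 1249]);
translate([612, 466, 0]) cube([43, 64, 1249]);
translate([245, 466, 195]) cube([367, 64, 33]);
translate([245, 466, 459]) cube([367, 64, 33]);
translate([245, 466, 723]) cube([367, 64, 33]);
translate([245, 466, 987]) cube([367, 64, 33]);


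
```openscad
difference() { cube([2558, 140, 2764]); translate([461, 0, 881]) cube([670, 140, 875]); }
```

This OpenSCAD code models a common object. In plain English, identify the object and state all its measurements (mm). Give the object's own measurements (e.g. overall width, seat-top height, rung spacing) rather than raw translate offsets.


A wall 2558 mm long (x), 140 mm thick (y), 2764 mm tall, with a rectangular window opening cut through it. The opening is 670 mm wide and 875 mm tall; its sill is at z = 881 mm and its near (−x) edge is 461 mm from the wall's −x end. The opening passes through the full wall thickness.


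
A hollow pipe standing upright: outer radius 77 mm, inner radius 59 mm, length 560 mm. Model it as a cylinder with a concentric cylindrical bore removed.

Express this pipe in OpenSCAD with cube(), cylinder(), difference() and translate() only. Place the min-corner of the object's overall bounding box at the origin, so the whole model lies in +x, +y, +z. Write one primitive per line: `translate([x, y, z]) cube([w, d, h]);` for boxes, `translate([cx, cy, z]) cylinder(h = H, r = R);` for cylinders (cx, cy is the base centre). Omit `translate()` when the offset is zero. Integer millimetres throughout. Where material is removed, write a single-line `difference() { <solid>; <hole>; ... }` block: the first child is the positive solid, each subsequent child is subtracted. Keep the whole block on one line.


difference() { translate([77, 77, 0]) cylinder(h = 560, r = 77); translate([77, 77, 0]) cylinder(h = 560, r = 59); }


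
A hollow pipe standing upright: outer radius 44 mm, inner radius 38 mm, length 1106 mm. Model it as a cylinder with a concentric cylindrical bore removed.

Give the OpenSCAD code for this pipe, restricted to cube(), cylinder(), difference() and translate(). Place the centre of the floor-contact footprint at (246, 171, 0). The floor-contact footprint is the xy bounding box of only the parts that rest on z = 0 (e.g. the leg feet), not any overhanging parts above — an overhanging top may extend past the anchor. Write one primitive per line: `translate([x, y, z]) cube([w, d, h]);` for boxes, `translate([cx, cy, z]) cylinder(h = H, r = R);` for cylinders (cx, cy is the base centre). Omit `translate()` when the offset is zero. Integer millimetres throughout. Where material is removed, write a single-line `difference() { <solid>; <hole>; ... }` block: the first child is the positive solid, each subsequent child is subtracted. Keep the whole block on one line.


difference() { translate([246, 171, 0]) cylinder(h = 1106, r = 44); translate([246, 171, 0]) cylinder(h = 1106, r = 38); }


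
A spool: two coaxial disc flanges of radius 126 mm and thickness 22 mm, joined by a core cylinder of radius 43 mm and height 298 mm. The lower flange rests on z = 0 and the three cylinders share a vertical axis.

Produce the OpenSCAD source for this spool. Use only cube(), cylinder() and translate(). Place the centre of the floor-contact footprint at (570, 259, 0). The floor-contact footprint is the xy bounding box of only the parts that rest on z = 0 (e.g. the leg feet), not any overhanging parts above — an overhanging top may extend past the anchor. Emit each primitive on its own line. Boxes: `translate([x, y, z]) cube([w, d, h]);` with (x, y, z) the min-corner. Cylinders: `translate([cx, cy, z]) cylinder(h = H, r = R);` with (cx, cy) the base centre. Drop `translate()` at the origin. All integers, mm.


translate([570, 259, 0]) cylinder(h = 22, r = 126);
translate([570, 259, 22]) cylinder(h = 298, r = 43);
translate([570, 259, 320]) cylinder(h = 22, r = 126);


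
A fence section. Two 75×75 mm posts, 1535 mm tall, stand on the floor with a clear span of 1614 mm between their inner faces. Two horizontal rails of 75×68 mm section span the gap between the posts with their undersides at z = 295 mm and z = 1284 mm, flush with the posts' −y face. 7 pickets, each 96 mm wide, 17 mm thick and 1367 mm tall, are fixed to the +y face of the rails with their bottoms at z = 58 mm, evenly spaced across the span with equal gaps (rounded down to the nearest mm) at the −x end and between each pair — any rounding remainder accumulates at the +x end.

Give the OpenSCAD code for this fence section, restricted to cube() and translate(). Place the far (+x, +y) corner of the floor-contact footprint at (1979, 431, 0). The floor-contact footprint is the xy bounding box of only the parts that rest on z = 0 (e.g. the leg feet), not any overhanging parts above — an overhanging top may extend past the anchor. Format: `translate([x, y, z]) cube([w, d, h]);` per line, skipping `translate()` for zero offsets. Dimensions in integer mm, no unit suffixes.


translate([215, 356, 0]) cube([75, 75, 1535]);
translate([1904, 356, 0]) cube([75, 75, 1535]);
translate([290, 356, 295]) cube([1614, 75, 68]);
translate([290, 356, 1284]) cube([1614, 75, 68]);
translate([407, 431, 58]) cube([96, 17, 1367]);
translate([620, 431, 58]) cube([96, 17, 1367]);
translate([833, 431, 58]) cube([96, 17, 1367]);
translate([1046, 431, 58]) cube([96, 17, 1367]);
translate([1259, 431, 58]) cube([96, 17, 1367]);
translate([1472, 431, 58]) cube([96, 17, 1367]);
translate([1685, 431, 58]) cube([96, 17, 1367]);


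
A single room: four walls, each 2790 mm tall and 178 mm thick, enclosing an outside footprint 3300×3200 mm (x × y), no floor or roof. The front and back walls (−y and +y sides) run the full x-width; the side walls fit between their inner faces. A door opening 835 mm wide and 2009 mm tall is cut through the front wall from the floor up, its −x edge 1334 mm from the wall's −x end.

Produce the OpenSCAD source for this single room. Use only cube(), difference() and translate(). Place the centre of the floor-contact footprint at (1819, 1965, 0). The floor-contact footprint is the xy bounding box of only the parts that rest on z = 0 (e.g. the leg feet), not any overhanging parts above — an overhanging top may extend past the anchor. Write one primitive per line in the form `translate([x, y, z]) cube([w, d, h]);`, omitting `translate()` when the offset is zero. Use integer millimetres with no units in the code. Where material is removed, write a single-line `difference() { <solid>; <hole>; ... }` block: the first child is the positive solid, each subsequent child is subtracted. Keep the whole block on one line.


difference() { translate([169, 365, 0]) cube([3300, 178, 2790]); translate([1503, 365, 0]) cube([835, 178, 2009]); }
translate([169, 3387, 0]) cube([3300, 178, 2790]);
translate([169, 543, 0]) cube([178, 2844, 2790]);
translate([3291, 543, 0]) cube([178, 2844, 2790]);


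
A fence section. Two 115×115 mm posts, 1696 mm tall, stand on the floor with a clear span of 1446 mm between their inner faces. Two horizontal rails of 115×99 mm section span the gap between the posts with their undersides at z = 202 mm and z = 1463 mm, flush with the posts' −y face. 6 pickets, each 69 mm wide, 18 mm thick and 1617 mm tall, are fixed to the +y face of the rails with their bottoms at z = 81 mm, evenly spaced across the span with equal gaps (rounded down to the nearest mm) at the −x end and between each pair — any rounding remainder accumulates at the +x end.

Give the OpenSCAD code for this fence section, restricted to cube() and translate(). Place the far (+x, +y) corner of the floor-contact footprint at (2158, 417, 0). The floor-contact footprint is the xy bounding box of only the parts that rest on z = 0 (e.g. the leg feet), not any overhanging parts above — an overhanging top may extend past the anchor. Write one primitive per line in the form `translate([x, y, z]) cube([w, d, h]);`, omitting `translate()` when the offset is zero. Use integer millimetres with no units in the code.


translate([482, 302, 0]) cube([115, 115, 1696]);
translate([2043, 302, 0]) cube([115, 115, 1696]);
translate([597, 302, 202]) cube([1446, 115, 99]);
translate([597, 302, 1463]) cube([1446, 115, 99]);
translate([744, 417, 81]) cube([69, 18, 1617]);
translate([960, 417, 81]) cube([69, 18, 1617]);
translate([1176, 417, 81]) cube([69, 18, 1617]);
translate([1392, 417, 81]) cube([69, 18, 1617]);
translate([1608, 417, 81]) cube([69, 18, 1617]);
translate([1824, 417, 81]) cube([69, 18, 1617]);


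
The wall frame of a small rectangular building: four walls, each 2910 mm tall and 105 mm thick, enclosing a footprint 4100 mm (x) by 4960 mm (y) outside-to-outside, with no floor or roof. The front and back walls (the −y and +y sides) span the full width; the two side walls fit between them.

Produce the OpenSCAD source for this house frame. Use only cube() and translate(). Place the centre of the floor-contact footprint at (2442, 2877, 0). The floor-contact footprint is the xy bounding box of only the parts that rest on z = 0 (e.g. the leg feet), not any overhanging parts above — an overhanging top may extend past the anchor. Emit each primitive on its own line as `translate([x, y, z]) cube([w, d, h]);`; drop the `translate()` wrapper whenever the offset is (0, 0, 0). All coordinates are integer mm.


translate([392, 397, 0]) cube([4100, 105, 2910]);
translate([392, 5252, 0]) cube([4100, 105, 2910]);
translate([392, 502, 0]) cube([105, 4750, 2910]);
translate([4387, 502, 0]) cube([105, 4750, 2910]);


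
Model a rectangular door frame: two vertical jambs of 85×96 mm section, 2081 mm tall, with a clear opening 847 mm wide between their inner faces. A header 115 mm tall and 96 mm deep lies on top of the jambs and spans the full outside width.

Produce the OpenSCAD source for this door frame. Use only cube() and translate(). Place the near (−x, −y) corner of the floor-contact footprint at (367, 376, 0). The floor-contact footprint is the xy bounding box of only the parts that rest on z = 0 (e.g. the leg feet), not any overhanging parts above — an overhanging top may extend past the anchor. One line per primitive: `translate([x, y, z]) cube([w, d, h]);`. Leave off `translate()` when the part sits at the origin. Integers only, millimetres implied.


translate([367, 376, 0]) cube([85, 96, 2081]);
translate([1299, 376, 0]) cube([85, 96, 2081]);
translate([367, 376, 2081]) cube([1017, 96, 115]);


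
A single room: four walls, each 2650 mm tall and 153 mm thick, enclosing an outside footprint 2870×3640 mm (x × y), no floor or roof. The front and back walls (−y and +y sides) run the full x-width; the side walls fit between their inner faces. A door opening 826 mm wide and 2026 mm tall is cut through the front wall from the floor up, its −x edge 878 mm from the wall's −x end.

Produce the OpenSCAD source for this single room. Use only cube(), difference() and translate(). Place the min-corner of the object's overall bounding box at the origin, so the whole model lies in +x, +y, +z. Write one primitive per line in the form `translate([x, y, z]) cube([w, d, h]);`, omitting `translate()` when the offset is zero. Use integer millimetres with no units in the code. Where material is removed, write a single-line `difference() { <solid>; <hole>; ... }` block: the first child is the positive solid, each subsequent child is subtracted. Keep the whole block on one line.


difference() { cube([2870, 153, 2650]); translate([878, 0, 0]) cube([826, 153, 2026]); }
translate([0, 3487, 0]) cube([2870, 153, 2650]);
translate([0, 153, 0]) cube([153, 3334, 2650]);
translate([2717, 153, 0]) cube([153, 3334, 2650]);
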